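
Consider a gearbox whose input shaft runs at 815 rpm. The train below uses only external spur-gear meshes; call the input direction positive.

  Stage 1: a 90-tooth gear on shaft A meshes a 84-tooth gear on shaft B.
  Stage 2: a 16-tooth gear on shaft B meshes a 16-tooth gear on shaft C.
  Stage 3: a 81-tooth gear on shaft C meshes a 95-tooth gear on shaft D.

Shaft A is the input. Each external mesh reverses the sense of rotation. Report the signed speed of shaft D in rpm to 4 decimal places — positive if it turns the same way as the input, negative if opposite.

Stage 1 [90T→84T]: ω = 815.0000×90/84 = 873.2143 rpm, dir flips to −; running = −873.2143
Stage 2 [16T→16T]: ω = 873.2143×16/16 = 873.2143 rpm, dir flips to +; running = +873.2143
Stage 3 [81T→95T]: ω = 873.2143×81/95 = 744.5301 rpm, dir flips to −; running = −744.5301

-744.5301 rpm (opposite to input, |ω| = 744.5301 rpm)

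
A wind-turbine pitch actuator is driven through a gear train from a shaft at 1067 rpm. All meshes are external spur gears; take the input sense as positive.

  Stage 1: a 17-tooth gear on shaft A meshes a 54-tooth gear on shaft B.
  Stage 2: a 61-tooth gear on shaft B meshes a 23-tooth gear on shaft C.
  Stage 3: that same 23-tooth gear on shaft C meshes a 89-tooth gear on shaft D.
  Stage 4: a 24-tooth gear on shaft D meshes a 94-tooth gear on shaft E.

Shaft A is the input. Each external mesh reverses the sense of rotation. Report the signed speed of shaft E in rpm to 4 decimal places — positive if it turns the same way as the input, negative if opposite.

+58.7818 rpm (same as input, |ω| = 58.7818 rpm)

Stage 1 [17T→54T]: ω = 1067.0000×17/54 = 335.9074 rpm, dir flips to −; running = −335.9074
Stage 2 [61T→23T]: ω = 335.9074×61/23 = 890.8849 rpm, dir flips to +; running = +890.8849
Stage 3 [23T→89T]: ω = 890.8849×23/89 = 230.2287 rpm, dir flips to −; running = −230.2287
Stage 4 [24T→94T]: ω = 230.2287×24/94 = 58.7818 rpm, dir flips to +; running = +58.7818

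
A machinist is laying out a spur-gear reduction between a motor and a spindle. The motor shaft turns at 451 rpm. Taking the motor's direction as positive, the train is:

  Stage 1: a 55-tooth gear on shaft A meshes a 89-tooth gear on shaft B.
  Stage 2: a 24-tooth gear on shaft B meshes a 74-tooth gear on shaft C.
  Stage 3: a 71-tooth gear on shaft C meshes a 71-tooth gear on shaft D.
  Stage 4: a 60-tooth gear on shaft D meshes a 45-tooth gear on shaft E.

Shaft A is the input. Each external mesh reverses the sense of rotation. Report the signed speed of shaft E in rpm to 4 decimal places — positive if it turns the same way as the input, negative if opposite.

Stage 1 [55T→89T]: ω = 451.0000×55/89 = 278.7079 rpm, dir flips to −; running = −278.7079
Stage 2 [24T→74T]: ω = 278.7079×24/74 = 90.3917 rpm, dir flips to +; running = +90.3917
Stage 3 [71T→71T]: ω = 90.3917×71/71 = 90.3917 rpm, dir flips to −; running = −90.3917
Stage 4 [60T→45T]: ω = 90.3917×60/45 = 120.5223 rpm, dir flips to +; running = +120.5223

+120.5223 rpm (same as input, |ω| = 120.5223 rpm)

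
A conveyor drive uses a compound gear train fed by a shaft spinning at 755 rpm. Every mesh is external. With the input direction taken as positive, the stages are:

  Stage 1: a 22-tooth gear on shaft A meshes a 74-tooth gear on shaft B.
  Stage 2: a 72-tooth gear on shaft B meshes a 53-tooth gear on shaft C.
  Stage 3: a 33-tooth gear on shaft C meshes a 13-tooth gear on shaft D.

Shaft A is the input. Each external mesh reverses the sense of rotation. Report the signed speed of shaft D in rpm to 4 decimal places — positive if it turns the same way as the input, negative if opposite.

Stage 1 [22T→74T]: ω = 755.0000×22/74 = 224.4595 rpm, dir flips to −; running = −224.4595
Stage 2 [72T→53T]: ω = 224.4595×72/53 = 304.9261 rpm, dir flips to +; running = +304.9261
Stage 3 [33T→13T]: ω = 304.9261×33/13 = 774.0431 rpm, dir flips to −; running = −774.0431

-774.0431 rpm (opposite to input, |ω| = 774.0431 rpm)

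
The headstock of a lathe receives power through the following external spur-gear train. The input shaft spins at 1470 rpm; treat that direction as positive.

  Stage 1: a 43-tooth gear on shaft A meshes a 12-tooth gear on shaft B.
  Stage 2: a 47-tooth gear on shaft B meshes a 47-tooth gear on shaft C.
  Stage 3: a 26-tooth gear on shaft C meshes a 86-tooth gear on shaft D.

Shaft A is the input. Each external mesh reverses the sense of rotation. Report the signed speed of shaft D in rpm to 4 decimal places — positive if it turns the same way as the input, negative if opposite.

Stage 1 [43T→12T]: ω = 1470.0000×43/12 = 5267.5000 rpm, dir flips to −; running = −5267.5000
Stage 2 [47T→47T]: ω = 5267.5000×47/47 = 5267.5000 rpm, dir flips to +; running = +5267.5000
Stage 3 [26T→86T]: ω = 5267.5000×26/86 = 1592.5000 rpm, dir flips to −; running = −1592.5000

-1592.5000 rpm (opposite to input, |ω| = 1592.5000 rpm)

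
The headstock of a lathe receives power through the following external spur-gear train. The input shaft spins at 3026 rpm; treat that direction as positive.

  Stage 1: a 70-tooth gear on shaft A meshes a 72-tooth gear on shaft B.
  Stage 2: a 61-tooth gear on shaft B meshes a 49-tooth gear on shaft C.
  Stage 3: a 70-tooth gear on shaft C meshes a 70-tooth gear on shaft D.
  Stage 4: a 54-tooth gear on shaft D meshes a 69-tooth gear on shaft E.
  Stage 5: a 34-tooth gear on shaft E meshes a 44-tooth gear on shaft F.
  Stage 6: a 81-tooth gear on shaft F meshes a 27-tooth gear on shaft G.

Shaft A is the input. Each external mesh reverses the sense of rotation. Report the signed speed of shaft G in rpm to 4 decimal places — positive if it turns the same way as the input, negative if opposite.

+6644.4706 rpm (same as input, |ω| = 6644.4706 rpm)

Stage 1 [70T→72T]: ω = 3026.0000×70/72 = 2941.9444 rpm, dir flips to −; running = −2941.9444
Stage 2 [61T→49T]: ω = 2941.9444×61/49 = 3662.4206 rpm, dir flips to +; running = +3662.4206
Stage 3 [70T→70T]: ω = 3662.4206×70/70 = 3662.4206 rpm, dir flips to −; running = −3662.4206
Stage 4 [54T→69T]: ω = 3662.4206×54/69 = 2866.2422 rpm, dir flips to +; running = +2866.2422
Stage 5 [34T→44T]: ω = 2866.2422×34/44 = 2214.8235 rpm, dir flips to −; running = −2214.8235
Stage 6 [81T→27T]: ω = 2214.8235×81/27 = 6644.4706 rpm, dir flips to +; running = +6644.4706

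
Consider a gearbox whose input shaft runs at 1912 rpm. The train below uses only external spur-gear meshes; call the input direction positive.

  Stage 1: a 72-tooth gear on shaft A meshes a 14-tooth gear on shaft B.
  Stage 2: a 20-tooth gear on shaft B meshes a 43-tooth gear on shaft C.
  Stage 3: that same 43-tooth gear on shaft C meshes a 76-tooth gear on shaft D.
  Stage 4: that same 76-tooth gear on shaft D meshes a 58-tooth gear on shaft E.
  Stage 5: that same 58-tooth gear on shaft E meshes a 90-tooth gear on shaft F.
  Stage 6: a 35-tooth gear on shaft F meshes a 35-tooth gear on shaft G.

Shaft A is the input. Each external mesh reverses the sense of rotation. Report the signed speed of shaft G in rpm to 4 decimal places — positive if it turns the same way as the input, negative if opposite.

Stage 1 [72T→14T]: ω = 1912.0000×72/14 = 9833.1429 rpm, dir flips to −; running = −9833.1429
Stage 2 [20T→43T]: ω = 9833.1429×20/43 = 4573.5548 rpm, dir flips to +; running = +4573.5548
Stage 3 [43T→76T]: ω = 4573.5548×43/76 = 2587.6692 rpm, dir flips to −; running = −2587.6692
Stage 4 [76T→58T]: ω = 2587.6692×76/58 = 3390.7389 rpm, dir flips to +; running = +3390.7389
Stage 5 [58T→90T]: ω = 3390.7389×58/90 = 2185.1429 rpm, dir flips to −; running = −2185.1429
Stage 6 [35T→35T]: ω = 2185.1429×35/35 = 2185.1429 rpm, dir flips to +; running = +2185.1429

+2185.1429 rpm (same as input, |ω| = 2185.1429 rpm)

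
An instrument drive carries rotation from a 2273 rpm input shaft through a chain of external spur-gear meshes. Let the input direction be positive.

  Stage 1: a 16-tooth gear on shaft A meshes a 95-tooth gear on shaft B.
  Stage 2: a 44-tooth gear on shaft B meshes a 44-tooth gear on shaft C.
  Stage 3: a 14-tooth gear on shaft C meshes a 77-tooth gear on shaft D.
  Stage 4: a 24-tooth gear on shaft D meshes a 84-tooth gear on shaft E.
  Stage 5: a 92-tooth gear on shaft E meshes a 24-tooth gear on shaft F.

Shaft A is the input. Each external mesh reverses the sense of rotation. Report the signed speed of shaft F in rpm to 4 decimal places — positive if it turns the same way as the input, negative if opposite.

Stage 1 [16T→95T]: ω = 2273.0000×16/95 = 382.8211 rpm, dir flips to −; running = −382.8211
Stage 2 [44T→44T]: ω = 382.8211×44/44 = 382.8211 rpm, dir flips to +; running = +382.8211
Stage 3 [14T→77T]: ω = 382.8211×14/77 = 69.6038 rpm, dir flips to −; running = −69.6038
Stage 4 [24T→84T]: ω = 69.6038×24/84 = 19.8868 rpm, dir flips to +; running = +19.8868
Stage 5 [92T→24T]: ω = 19.8868×92/24 = 76.2328 rpm, dir flips to −; running = −76.2328

-76.2328 rpm (opposite to input, |ω| = 76.2328 rpm)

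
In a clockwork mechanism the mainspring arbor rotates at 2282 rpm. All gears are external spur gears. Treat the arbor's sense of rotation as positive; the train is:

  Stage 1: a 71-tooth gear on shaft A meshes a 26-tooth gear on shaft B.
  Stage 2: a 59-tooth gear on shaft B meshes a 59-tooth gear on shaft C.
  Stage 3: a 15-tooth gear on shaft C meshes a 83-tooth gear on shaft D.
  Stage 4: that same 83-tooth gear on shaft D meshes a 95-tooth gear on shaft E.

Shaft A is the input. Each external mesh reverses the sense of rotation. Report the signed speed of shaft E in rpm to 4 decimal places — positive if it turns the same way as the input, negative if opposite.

Stage 1 [71T→26T]: ω = 2282.0000×71/26 = 6231.6154 rpm, dir flips to −; running = −6231.6154
Stage 2 [59T→59T]: ω = 6231.6154×59/59 = 6231.6154 rpm, dir flips to +; running = +6231.6154
Stage 3 [15T→83T]: ω = 6231.6154×15/83 = 1126.1956 rpm, dir flips to −; running = −1126.1956
Stage 4 [83T→95T]: ω = 1126.1956×83/95 = 983.9393 rpm, dir flips to +; running = +983.9393

+983.9393 rpm (same as input, |ω| = 983.9393 rpm)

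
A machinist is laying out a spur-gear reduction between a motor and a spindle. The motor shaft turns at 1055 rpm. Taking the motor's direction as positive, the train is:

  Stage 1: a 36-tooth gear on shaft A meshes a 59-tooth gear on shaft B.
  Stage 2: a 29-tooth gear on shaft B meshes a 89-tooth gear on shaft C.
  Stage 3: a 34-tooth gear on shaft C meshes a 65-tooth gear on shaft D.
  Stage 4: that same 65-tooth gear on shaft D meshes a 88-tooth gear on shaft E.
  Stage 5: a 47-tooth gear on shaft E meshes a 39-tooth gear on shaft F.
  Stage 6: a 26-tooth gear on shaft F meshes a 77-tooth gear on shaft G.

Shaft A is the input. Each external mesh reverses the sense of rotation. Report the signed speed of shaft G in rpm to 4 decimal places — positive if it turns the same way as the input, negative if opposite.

+32.9779 rpm (same as input, |ω| = 32.9779 rpm)

Stage 1 [36T→59T]: ω = 1055.0000×36/59 = 643.7288 rpm, dir flips to −; running = −643.7288
Stage 2 [29T→89T]: ω = 643.7288×29/89 = 209.7543 rpm, dir flips to +; running = +209.7543
Stage 3 [34T→65T]: ω = 209.7543×34/65 = 109.7177 rpm, dir flips to −; running = −109.7177
Stage 4 [65T→88T]: ω = 109.7177×65/88 = 81.0414 rpm, dir flips to +; running = +81.0414
Stage 5 [47T→39T]: ω = 81.0414×47/39 = 97.6653 rpm, dir flips to −; running = −97.6653
Stage 6 [26T→77T]: ω = 97.6653×26/77 = 32.9779 rpm, dir flips to +; running = +32.9779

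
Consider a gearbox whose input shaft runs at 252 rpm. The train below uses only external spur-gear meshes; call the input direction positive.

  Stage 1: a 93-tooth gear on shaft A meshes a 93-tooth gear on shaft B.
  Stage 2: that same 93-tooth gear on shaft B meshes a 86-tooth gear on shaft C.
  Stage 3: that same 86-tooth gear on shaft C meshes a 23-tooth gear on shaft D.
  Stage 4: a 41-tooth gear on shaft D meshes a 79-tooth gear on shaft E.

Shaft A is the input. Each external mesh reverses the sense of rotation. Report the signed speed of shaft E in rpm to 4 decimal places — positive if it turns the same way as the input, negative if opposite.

+528.8255 rpm (same as input, |ω| = 528.8255 rpm)

Stage 1 [93T→93T]: ω = 252.0000×93/93 = 252.0000 rpm, dir flips to −; running = −252.0000
Stage 2 [93T→86T]: ω = 252.0000×93/86 = 272.5116 rpm, dir flips to +; running = +272.5116
Stage 3 [86T→23T]: ω = 272.5116×86/23 = 1018.9565 rpm, dir flips to −; running = −1018.9565
Stage 4 [41T→79T]: ω = 1018.9565×41/79 = 528.8255 rpm, dir flips to +; running = +528.8255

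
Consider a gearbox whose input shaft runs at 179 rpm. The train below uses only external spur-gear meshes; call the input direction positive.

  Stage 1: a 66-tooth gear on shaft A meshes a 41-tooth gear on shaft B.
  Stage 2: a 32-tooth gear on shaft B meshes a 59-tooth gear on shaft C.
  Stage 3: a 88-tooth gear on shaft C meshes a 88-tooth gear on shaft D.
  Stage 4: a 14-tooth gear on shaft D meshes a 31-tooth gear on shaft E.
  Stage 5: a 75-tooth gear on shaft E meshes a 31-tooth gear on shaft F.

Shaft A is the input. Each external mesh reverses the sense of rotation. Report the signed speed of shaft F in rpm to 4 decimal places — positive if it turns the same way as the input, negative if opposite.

-170.7564 rpm (opposite to input, |ω| = 170.7564 rpm)

Stage 1 [66T→41T]: ω = 179.0000×66/41 = 288.1463 rpm, dir flips to −; running = −288.1463
Stage 2 [32T→59T]: ω = 288.1463×32/59 = 156.2828 rpm, dir flips to +; running = +156.2828
Stage 3 [88T→88T]: ω = 156.2828×88/88 = 156.2828 rpm, dir flips to −; running = −156.2828
Stage 4 [14T→31T]: ω = 156.2828×14/31 = 70.5793 rpm, dir flips to +; running = +70.5793
Stage 5 [75T→31T]: ω = 70.5793×75/31 = 170.7564 rpm, dir flips to −; running = −170.7564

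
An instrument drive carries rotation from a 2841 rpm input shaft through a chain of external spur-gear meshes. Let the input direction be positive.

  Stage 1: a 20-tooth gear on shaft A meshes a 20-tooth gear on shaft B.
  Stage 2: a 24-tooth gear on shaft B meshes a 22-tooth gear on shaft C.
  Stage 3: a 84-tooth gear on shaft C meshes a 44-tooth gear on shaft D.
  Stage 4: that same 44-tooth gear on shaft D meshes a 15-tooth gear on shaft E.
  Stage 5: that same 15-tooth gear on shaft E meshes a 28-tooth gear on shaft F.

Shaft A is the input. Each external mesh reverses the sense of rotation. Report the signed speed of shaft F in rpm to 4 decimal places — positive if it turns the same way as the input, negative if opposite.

Stage 1 [20T→20T]: ω = 2841.0000×20/20 = 2841.0000 rpm, dir flips to −; running = −2841.0000
Stage 2 [24T→22T]: ω = 2841.0000×24/22 = 3099.2727 rpm, dir flips to +; running = +3099.2727
Stage 3 [84T→44T]: ω = 3099.2727×84/44 = 5916.7934 rpm, dir flips to −; running = −5916.7934
Stage 4 [44T→15T]: ω = 5916.7934×44/15 = 17355.9273 rpm, dir flips to +; running = +17355.9273
Stage 5 [15T→28T]: ω = 17355.9273×15/28 = 9297.8182 rpm, dir flips to −; running = −9297.8182

-9297.8182 rpm (opposite to input, |ω| = 9297.8182 rpm)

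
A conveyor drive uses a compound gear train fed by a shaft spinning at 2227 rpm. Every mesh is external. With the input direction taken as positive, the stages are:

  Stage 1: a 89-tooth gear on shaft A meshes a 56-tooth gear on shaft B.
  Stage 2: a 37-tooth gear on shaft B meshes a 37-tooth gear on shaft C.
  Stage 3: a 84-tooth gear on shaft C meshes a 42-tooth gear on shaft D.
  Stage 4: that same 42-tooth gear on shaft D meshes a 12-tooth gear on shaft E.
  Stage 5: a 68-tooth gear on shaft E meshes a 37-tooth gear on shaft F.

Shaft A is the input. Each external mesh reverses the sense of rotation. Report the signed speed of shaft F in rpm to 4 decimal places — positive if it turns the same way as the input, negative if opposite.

-45533.1216 rpm (opposite to input, |ω| = 45533.1216 rpm)

Stage 1 [89T→56T]: ω = 2227.0000×89/56 = 3539.3393 rpm, dir flips to −; running = −3539.3393
Stage 2 [37T→37T]: ω = 3539.3393×37/37 = 3539.3393 rpm, dir flips to +; running = +3539.3393
Stage 3 [84T→42T]: ω = 3539.3393×84/42 = 7078.6786 rpm, dir flips to −; running = −7078.6786
Stage 4 [42T→12T]: ω = 7078.6786×42/12 = 24775.3750 rpm, dir flips to +; running = +24775.3750
Stage 5 [68T→37T]: ω = 24775.3750×68/37 = 45533.1216 rpm, dir flips to −; running = −45533.1216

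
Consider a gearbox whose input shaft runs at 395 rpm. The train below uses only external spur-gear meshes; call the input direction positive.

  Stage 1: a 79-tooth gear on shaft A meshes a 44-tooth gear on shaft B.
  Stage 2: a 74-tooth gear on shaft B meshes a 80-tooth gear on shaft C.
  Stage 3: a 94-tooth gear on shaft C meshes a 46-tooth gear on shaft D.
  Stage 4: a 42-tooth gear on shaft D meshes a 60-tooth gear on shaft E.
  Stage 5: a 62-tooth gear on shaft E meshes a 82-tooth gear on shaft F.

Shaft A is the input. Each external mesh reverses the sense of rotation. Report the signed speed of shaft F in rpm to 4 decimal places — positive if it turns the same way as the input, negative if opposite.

Stage 1 [79T→44T]: ω = 395.0000×79/44 = 709.2045 rpm, dir flips to −; running = −709.2045
Stage 2 [74T→80T]: ω = 709.2045×74/80 = 656.0142 rpm, dir flips to +; running = +656.0142
Stage 3 [94T→46T]: ω = 656.0142×94/46 = 1340.5508 rpm, dir flips to −; running = −1340.5508
Stage 4 [42T→60T]: ω = 1340.5508×42/60 = 938.3855 rpm, dir flips to +; running = +938.3855
Stage 5 [62T→82T]: ω = 938.3855×62/82 = 709.5110 rpm, dir flips to −; running = −709.5110

-709.5110 rpm (opposite to input, |ω| = 709.5110 rpm)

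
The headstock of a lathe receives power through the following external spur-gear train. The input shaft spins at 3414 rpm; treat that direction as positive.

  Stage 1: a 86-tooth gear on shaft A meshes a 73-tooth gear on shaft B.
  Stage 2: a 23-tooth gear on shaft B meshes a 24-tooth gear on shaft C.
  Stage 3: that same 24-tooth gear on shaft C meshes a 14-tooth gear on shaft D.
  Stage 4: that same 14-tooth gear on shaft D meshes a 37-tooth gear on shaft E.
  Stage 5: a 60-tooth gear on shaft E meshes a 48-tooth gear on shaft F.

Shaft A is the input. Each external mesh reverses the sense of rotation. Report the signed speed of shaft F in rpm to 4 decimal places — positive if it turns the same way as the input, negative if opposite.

Stage 1 [86T→73T]: ω = 3414.0000×86/73 = 4021.9726 rpm, dir flips to −; running = −4021.9726
Stage 2 [23T→24T]: ω = 4021.9726×23/24 = 3854.3904 rpm, dir flips to +; running = +3854.3904
Stage 3 [24T→14T]: ω = 3854.3904×24/14 = 6607.5264 rpm, dir flips to −; running = −6607.5264
Stage 4 [14T→37T]: ω = 6607.5264×14/37 = 2500.1451 rpm, dir flips to +; running = +2500.1451
Stage 5 [60T→48T]: ω = 2500.1451×60/48 = 3125.1814 rpm, dir flips to −; running = −3125.1814

-3125.1814 rpm (opposite to input, |ω| = 3125.1814 rpm)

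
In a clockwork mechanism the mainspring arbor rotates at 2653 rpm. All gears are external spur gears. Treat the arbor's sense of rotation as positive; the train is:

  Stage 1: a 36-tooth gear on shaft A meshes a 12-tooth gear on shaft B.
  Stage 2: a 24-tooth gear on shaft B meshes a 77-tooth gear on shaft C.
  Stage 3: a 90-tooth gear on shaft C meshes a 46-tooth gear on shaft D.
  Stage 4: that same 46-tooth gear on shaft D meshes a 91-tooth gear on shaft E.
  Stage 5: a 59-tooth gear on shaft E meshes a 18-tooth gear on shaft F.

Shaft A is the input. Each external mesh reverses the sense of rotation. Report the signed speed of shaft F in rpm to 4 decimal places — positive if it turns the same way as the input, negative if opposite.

Stage 1 [36T→12T]: ω = 2653.0000×36/12 = 7959.0000 rpm, dir flips to −; running = −7959.0000
Stage 2 [24T→77T]: ω = 7959.0000×24/77 = 2480.7273 rpm, dir flips to +; running = +2480.7273
Stage 3 [90T→46T]: ω = 2480.7273×90/46 = 4853.5968 rpm, dir flips to −; running = −4853.5968
Stage 4 [46T→91T]: ω = 4853.5968×46/91 = 2453.4665 rpm, dir flips to +; running = +2453.4665
Stage 5 [59T→18T]: ω = 2453.4665×59/18 = 8041.9181 rpm, dir flips to −; running = −8041.9181

-8041.9181 rpm (opposite to input, |ω| = 8041.9181 rpm)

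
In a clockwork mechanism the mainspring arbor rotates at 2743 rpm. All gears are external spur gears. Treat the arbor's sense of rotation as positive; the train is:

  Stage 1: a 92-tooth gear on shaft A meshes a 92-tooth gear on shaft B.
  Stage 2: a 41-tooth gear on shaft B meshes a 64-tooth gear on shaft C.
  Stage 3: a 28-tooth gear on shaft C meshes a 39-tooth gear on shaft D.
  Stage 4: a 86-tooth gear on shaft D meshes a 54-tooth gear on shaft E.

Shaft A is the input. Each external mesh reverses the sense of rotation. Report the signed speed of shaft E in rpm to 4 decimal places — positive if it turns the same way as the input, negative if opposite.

+2009.2215 rpm (same as input, |ω| = 2009.2215 rpm)

Stage 1 [92T→92T]: ω = 2743.0000×92/92 = 2743.0000 rpm, dir flips to −; running = −2743.0000
Stage 2 [41T→64T]: ω = 2743.0000×41/64 = 1757.2344 rpm, dir flips to +; running = +1757.2344
Stage 3 [28T→39T]: ω = 1757.2344×28/39 = 1261.6042 rpm, dir flips to −; running = −1261.6042
Stage 4 [86T→54T]: ω = 1261.6042×86/54 = 2009.2215 rpm, dir flips to +; running = +2009.2215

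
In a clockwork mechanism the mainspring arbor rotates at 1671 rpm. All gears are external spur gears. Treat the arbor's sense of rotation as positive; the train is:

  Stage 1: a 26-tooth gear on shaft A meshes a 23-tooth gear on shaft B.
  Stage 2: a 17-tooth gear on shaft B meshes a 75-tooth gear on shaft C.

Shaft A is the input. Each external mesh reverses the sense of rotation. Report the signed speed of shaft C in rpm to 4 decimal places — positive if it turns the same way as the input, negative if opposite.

Stage 1 [26T→23T]: ω = 1671.0000×26/23 = 1888.9565 rpm, dir flips to −; running = −1888.9565
Stage 2 [17T→75T]: ω = 1888.9565×17/75 = 428.1635 rpm, dir flips to +; running = +428.1635

+428.1635 rpm (same as input, |ω| = 428.1635 rpm)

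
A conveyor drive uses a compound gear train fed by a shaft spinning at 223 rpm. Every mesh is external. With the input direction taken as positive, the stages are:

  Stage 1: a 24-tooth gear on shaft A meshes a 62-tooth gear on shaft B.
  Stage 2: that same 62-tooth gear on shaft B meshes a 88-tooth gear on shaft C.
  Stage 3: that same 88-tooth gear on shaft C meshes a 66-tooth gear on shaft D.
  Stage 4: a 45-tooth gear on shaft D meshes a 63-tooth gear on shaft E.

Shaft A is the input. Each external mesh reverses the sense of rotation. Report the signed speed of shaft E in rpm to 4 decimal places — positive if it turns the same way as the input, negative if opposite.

+57.9221 rpm (same as input, |ω| = 57.9221 rpm)

Stage 1 [24T→62T]: ω = 223.0000×24/62 = 86.3226 rpm, dir flips to −; running = −86.3226
Stage 2 [62T→88T]: ω = 86.3226×62/88 = 60.8182 rpm, dir flips to +; running = +60.8182
Stage 3 [88T→66T]: ω = 60.8182×88/66 = 81.0909 rpm, dir flips to −; running = −81.0909
Stage 4 [45T→63T]: ω = 81.0909×45/63 = 57.9221 rpm, dir flips to +; running = +57.9221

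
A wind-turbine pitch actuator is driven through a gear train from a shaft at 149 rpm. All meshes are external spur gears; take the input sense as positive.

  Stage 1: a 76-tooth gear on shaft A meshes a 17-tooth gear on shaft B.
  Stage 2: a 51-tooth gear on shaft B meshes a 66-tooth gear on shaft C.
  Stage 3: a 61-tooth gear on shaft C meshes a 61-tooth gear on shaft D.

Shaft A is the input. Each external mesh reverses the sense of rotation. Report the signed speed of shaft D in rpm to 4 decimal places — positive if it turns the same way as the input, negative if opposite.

Stage 1 [76T→17T]: ω = 149.0000×76/17 = 666.1176 rpm, dir flips to −; running = −666.1176
Stage 2 [51T→66T]: ω = 666.1176×51/66 = 514.7273 rpm, dir flips to +; running = +514.7273
Stage 3 [61T→61T]: ω = 514.7273×61/61 = 514.7273 rpm, dir flips to −; running = −514.7273

-514.7273 rpm (opposite to input, |ω| = 514.7273 rpm)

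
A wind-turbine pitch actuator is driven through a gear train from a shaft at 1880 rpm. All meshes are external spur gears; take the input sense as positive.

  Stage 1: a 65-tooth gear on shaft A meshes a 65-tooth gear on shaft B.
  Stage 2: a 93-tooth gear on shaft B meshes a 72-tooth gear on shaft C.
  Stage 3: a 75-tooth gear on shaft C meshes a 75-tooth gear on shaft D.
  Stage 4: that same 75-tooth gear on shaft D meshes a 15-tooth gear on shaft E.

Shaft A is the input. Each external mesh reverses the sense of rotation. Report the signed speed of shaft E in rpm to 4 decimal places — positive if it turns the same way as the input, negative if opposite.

Stage 1 [65T→65T]: ω = 1880.0000×65/65 = 1880.0000 rpm, dir flips to −; running = −1880.0000
Stage 2 [93T→72T]: ω = 1880.0000×93/72 = 2428.3333 rpm, dir flips to +; running = +2428.3333
Stage 3 [75T→75T]: ω = 2428.3333×75/75 = 2428.3333 rpm, dir flips to −; running = −2428.3333
Stage 4 [75T→15T]: ω = 2428.3333×75/15 = 12141.6667 rpm, dir flips to +; running = +12141.6667

+12141.6667 rpm (same as input, |ω| = 12141.6667 rpm)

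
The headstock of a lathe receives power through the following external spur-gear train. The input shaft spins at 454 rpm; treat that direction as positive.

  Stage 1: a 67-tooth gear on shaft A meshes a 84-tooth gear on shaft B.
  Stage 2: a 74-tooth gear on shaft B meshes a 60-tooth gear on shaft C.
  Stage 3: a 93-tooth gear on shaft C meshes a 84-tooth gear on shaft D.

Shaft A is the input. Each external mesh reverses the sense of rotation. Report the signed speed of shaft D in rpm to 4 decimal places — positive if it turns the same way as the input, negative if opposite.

-494.4649 rpm (opposite to input, |ω| = 494.4649 rpm)

Stage 1 [67T→84T]: ω = 454.0000×67/84 = 362.1190 rpm, dir flips to −; running = −362.1190
Stage 2 [74T→60T]: ω = 362.1190×74/60 = 446.6135 rpm, dir flips to +; running = +446.6135
Stage 3 [93T→84T]: ω = 446.6135×93/84 = 494.4649 rpm, dir flips to −; running = −494.4649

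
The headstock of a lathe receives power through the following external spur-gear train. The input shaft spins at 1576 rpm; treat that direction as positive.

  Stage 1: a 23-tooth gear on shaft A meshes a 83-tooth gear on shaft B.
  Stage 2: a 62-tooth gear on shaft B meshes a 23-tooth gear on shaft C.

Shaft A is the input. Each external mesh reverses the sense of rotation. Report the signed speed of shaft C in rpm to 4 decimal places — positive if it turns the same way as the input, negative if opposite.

+1177.2530 rpm (same as input, |ω| = 1177.2530 rpm)

Stage 1 [23T→83T]: ω = 1576.0000×23/83 = 436.7229 rpm, dir flips to −; running = −436.7229
Stage 2 [62T→23T]: ω = 436.7229×62/23 = 1177.2530 rpm, dir flips to +; running = +1177.2530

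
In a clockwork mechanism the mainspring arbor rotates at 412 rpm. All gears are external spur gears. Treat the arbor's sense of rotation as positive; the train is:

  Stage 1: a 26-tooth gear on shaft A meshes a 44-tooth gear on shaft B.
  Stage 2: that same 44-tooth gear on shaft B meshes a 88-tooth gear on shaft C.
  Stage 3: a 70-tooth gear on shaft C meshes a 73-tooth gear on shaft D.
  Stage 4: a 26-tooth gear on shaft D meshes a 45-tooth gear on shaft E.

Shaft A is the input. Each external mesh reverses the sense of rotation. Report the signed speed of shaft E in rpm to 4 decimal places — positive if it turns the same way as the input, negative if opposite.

Stage 1 [26T→44T]: ω = 412.0000×26/44 = 243.4545 rpm, dir flips to −; running = −243.4545
Stage 2 [44T→88T]: ω = 243.4545×44/88 = 121.7273 rpm, dir flips to +; running = +121.7273
Stage 3 [70T→73T]: ω = 121.7273×70/73 = 116.7248 rpm, dir flips to −; running = −116.7248
Stage 4 [26T→45T]: ω = 116.7248×26/45 = 67.4410 rpm, dir flips to +; running = +67.4410

+67.4410 rpm (same as input, |ω| = 67.4410 rpm)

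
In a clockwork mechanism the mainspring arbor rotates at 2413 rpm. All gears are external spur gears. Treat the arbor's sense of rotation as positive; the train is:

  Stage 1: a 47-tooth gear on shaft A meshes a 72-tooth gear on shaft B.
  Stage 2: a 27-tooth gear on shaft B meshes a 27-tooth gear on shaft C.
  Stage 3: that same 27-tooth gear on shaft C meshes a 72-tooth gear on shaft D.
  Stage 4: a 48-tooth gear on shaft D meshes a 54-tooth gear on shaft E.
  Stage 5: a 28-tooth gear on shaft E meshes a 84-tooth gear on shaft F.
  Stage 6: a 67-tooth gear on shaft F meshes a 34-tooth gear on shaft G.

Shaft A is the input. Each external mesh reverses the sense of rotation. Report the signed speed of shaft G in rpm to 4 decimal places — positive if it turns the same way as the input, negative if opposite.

Stage 1 [47T→72T]: ω = 2413.0000×47/72 = 1575.1528 rpm, dir flips to −; running = −1575.1528
Stage 2 [27T→27T]: ω = 1575.1528×27/27 = 1575.1528 rpm, dir flips to +; running = +1575.1528
Stage 3 [27T→72T]: ω = 1575.1528×27/72 = 590.6823 rpm, dir flips to −; running = −590.6823
Stage 4 [48T→54T]: ω = 590.6823×48/54 = 525.0509 rpm, dir flips to +; running = +525.0509
Stage 5 [28T→84T]: ω = 525.0509×28/84 = 175.0170 rpm, dir flips to −; running = −175.0170
Stage 6 [67T→34T]: ω = 175.0170×67/34 = 344.8864 rpm, dir flips to +; running = +344.8864

+344.8864 rpm (same as input, |ω| = 344.8864 rpm)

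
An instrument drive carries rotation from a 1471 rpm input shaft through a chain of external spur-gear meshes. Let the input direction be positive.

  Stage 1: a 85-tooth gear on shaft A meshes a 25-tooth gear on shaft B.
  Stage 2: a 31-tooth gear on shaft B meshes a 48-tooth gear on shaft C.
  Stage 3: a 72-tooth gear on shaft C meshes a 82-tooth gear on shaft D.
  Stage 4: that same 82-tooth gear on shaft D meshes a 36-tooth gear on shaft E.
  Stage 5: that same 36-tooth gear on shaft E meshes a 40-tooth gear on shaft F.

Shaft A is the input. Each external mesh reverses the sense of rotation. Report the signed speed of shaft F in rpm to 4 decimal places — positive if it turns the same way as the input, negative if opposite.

-5814.1275 rpm (opposite to input, |ω| = 5814.1275 rpm)

Stage 1 [85T→25T]: ω = 1471.0000×85/25 = 5001.4000 rpm, dir flips to −; running = −5001.4000
Stage 2 [31T→48T]: ω = 5001.4000×31/48 = 3230.0708 rpm, dir flips to +; running = +3230.0708
Stage 3 [72T→82T]: ω = 3230.0708×72/82 = 2836.1598 rpm, dir flips to −; running = −2836.1598
Stage 4 [82T→36T]: ω = 2836.1598×82/36 = 6460.1417 rpm, dir flips to +; running = +6460.1417
Stage 5 [36T→40T]: ω = 6460.1417×36/40 = 5814.1275 rpm, dir flips to −; running = −5814.1275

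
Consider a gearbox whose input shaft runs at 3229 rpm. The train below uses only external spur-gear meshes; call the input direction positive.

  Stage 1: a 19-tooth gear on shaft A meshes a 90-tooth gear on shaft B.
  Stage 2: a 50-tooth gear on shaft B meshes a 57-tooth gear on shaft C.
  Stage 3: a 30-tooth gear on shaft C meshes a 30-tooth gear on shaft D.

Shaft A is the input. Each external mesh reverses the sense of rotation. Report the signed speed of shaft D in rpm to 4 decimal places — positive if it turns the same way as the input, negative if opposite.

Stage 1 [19T→90T]: ω = 3229.0000×19/90 = 681.6778 rpm, dir flips to −; running = −681.6778
Stage 2 [50T→57T]: ω = 681.6778×50/57 = 597.9630 rpm, dir flips to +; running = +597.9630
Stage 3 [30T→30T]: ω = 597.9630×30/30 = 597.9630 rpm, dir flips to −; running = −597.9630

-597.9630 rpm (opposite to input, |ω| = 597.9630 rpm)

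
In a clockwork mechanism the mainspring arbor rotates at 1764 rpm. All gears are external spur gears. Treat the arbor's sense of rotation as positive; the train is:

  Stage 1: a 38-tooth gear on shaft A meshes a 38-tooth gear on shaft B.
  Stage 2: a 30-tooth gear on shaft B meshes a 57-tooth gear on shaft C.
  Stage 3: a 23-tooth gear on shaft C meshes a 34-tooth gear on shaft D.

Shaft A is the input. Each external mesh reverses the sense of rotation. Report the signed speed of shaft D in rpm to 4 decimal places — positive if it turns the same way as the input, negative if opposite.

-628.0495 rpm (opposite to input, |ω| = 628.0495 rpm)

Stage 1 [38T→38T]: ω = 1764.0000×38/38 = 1764.0000 rpm, dir flips to −; running = −1764.0000
Stage 2 [30T→57T]: ω = 1764.0000×30/57 = 928.4211 rpm, dir flips to +; running = +928.4211
Stage 3 [23T→34T]: ω = 928.4211×23/34 = 628.0495 rpm, dir flips to −; running = −628.0495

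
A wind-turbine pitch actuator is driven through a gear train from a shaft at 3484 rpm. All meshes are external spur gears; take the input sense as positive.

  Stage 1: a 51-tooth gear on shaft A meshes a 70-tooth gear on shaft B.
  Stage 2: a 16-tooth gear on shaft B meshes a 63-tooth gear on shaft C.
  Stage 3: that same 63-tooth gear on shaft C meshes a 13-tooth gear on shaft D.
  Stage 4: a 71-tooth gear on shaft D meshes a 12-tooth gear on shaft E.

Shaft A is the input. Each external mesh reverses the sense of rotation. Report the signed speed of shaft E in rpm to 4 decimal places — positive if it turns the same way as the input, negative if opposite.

+18484.3429 rpm (same as input, |ω| = 18484.3429 rpm)

Stage 1 [51T→70T]: ω = 3484.0000×51/70 = 2538.3429 rpm, dir flips to −; running = −2538.3429
Stage 2 [16T→63T]: ω = 2538.3429×16/63 = 644.6585 rpm, dir flips to +; running = +644.6585
Stage 3 [63T→13T]: ω = 644.6585×63/13 = 3124.1143 rpm, dir flips to −; running = −3124.1143
Stage 4 [71T→12T]: ω = 3124.1143×71/12 = 18484.3429 rpm, dir flips to +; running = +18484.3429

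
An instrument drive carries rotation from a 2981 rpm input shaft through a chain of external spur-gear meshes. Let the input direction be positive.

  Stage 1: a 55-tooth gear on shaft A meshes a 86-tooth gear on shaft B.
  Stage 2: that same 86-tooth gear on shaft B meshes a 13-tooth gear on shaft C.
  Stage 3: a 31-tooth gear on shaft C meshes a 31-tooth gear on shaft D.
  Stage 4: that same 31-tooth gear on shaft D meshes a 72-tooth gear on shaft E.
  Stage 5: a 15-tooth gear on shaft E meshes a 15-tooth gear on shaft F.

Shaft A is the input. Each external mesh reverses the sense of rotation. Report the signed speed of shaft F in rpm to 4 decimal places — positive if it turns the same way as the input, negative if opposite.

Stage 1 [55T→86T]: ω = 2981.0000×55/86 = 1906.4535 rpm, dir flips to −; running = −1906.4535
Stage 2 [86T→13T]: ω = 1906.4535×86/13 = 12611.9231 rpm, dir flips to +; running = +12611.9231
Stage 3 [31T→31T]: ω = 12611.9231×31/31 = 12611.9231 rpm, dir flips to −; running = −12611.9231
Stage 4 [31T→72T]: ω = 12611.9231×31/72 = 5430.1335 rpm, dir flips to +; running = +5430.1335
Stage 5 [15T→15T]: ω = 5430.1335×15/15 = 5430.1335 rpm, dir flips to −; running = −5430.1335

-5430.1335 rpm (opposite to input, |ω| = 5430.1335 rpm)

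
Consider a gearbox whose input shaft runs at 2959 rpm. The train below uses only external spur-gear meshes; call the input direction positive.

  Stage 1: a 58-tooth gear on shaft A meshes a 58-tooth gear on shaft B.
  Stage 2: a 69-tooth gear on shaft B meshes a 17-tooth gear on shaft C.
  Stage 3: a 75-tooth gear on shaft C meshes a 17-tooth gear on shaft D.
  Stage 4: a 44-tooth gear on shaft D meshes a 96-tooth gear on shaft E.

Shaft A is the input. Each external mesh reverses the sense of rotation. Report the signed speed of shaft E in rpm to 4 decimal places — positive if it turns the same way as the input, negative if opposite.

+24285.0454 rpm (same as input, |ω| = 24285.0454 rpm)

Stage 1 [58T→58T]: ω = 2959.0000×58/58 = 2959.0000 rpm, dir flips to −; running = −2959.0000
Stage 2 [69T→17T]: ω = 2959.0000×69/17 = 12010.0588 rpm, dir flips to +; running = +12010.0588
Stage 3 [75T→17T]: ω = 12010.0588×75/17 = 52985.5536 rpm, dir flips to −; running = −52985.5536
Stage 4 [44T→96T]: ω = 52985.5536×44/96 = 24285.0454 rpm, dir flips to +; running = +24285.0454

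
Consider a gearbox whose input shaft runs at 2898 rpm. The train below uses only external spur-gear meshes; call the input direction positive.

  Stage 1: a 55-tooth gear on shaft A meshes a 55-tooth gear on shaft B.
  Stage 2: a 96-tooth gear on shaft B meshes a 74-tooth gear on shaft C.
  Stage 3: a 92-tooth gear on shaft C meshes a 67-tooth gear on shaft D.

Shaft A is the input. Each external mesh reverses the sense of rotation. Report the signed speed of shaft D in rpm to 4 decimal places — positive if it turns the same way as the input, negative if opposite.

-5162.3913 rpm (opposite to input, |ω| = 5162.3913 rpm)

Stage 1 [55T→55T]: ω = 2898.0000×55/55 = 2898.0000 rpm, dir flips to −; running = −2898.0000
Stage 2 [96T→74T]: ω = 2898.0000×96/74 = 3759.5676 rpm, dir flips to +; running = +3759.5676
Stage 3 [92T→67T]: ω = 3759.5676×92/67 = 5162.3913 rpm, dir flips to −; running = −5162.3913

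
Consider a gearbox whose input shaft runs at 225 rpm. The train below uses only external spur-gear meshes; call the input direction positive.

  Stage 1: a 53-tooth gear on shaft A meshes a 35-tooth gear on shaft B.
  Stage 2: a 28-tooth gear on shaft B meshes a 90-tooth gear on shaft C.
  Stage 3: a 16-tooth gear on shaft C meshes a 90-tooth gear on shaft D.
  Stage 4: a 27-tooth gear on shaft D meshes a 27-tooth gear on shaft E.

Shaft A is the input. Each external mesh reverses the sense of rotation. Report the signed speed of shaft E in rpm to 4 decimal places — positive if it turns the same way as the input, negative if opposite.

+18.8444 rpm (same as input, |ω| = 18.8444 rpm)

Stage 1 [53T→35T]: ω = 225.0000×53/35 = 340.7143 rpm, dir flips to −; running = −340.7143
Stage 2 [28T→90T]: ω = 340.7143×28/90 = 106.0000 rpm, dir flips to +; running = +106.0000
Stage 3 [16T→90T]: ω = 106.0000×16/90 = 18.8444 rpm, dir flips to −; running = −18.8444
Stage 4 [27T→27T]: ω = 18.8444×27/27 = 18.8444 rpm, dir flips to +; running = +18.8444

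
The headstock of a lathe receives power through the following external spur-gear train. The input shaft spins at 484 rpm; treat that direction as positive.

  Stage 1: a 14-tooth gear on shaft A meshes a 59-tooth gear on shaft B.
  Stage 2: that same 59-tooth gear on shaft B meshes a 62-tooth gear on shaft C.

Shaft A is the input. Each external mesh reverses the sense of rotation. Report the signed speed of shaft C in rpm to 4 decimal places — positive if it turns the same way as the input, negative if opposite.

Stage 1 [14T→59T]: ω = 484.0000×14/59 = 114.8475 rpm, dir flips to −; running = −114.8475
Stage 2 [59T→62T]: ω = 114.8475×59/62 = 109.2903 rpm, dir flips to +; running = +109.2903

+109.2903 rpm (same as input, |ω| = 109.2903 rpm)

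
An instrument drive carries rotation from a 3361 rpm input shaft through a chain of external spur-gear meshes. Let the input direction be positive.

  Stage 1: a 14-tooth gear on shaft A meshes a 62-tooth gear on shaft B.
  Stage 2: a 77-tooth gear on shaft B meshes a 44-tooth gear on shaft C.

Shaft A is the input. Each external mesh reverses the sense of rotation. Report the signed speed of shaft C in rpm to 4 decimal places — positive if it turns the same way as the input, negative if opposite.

Stage 1 [14T→62T]: ω = 3361.0000×14/62 = 758.9355 rpm, dir flips to −; running = −758.9355
Stage 2 [77T→44T]: ω = 758.9355×77/44 = 1328.1371 rpm, dir flips to +; running = +1328.1371

+1328.1371 rpm (same as input, |ω| = 1328.1371 rpm)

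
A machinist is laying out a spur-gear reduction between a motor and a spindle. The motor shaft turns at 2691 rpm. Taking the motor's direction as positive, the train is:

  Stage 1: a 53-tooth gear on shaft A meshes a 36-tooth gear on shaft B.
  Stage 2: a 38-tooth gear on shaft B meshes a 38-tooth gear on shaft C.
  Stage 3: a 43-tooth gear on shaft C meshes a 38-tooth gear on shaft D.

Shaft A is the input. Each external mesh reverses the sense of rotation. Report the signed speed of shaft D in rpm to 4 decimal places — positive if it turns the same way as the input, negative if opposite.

-4483.0329 rpm (opposite to input, |ω| = 4483.0329 rpm)

Stage 1 [53T→36T]: ω = 2691.0000×53/36 = 3961.7500 rpm, dir flips to −; running = −3961.7500
Stage 2 [38T→38T]: ω = 3961.7500×38/38 = 3961.7500 rpm, dir flips to +; running = +3961.7500
Stage 3 [43T→38T]: ω = 3961.7500×43/38 = 4483.0329 rpm, dir flips to −; running = −4483.0329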